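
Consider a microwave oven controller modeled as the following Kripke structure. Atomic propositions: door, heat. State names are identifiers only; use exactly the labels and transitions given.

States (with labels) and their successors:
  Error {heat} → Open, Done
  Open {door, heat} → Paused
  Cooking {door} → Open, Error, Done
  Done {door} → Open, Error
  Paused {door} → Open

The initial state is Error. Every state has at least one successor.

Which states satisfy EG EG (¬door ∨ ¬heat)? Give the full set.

{Error, Cooking, Done}

States satisfying EG (¬door ∨ ¬heat): {Error, Cooking, Done}.
States satisfying EG EG (¬door ∨ ¬heat): {Error, Cooking, Done}.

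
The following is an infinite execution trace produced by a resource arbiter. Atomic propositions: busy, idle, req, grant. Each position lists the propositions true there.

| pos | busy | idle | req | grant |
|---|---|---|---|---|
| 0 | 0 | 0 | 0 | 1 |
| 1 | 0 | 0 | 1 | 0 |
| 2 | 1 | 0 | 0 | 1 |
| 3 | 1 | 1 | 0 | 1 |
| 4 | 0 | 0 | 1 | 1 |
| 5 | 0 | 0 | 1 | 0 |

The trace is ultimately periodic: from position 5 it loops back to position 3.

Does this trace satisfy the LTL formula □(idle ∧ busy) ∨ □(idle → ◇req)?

Yes

idle ∧ busy must hold at every position from 0 onward. It fails at position 0, so □(idle ∧ busy) is false.
idle → ◇req holds at every position 0..5, and those are all positions ever visited, so □(idle → ◇req) holds.
Positions where idle holds: 3.
Check ◇req at each: 3→ok.
At position 0: □(idle ∧ busy) is false; □(idle → ◇req) is true; so □(idle ∧ busy) ∨ □(idle → ◇req) is true.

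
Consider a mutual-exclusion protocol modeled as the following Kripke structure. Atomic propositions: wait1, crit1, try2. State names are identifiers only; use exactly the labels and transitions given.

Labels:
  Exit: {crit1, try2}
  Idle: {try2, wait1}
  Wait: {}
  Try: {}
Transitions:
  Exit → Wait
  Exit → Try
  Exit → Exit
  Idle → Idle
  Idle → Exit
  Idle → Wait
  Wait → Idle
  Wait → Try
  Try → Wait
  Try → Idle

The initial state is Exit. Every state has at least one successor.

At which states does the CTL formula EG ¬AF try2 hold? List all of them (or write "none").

States satisfying ¬AF try2: {Wait, Try}.
States satisfying EG ¬AF try2: {Wait, Try}.

{Wait, Try}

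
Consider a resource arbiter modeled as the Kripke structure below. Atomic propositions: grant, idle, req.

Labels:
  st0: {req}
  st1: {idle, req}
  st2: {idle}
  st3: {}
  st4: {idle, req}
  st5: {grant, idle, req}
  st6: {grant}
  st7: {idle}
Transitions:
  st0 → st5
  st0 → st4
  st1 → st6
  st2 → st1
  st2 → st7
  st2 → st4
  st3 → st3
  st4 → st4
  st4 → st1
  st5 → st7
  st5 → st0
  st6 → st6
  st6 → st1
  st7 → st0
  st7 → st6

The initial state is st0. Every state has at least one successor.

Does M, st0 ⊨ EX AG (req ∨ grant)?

States satisfying AG (req ∨ grant): {st1, st4, st6}.
States satisfying EX AG (req ∨ grant): {st0, st1, st2, st4, st6, st7}.
st0 ∈ Sat(EX AG (req ∨ grant)).

Yes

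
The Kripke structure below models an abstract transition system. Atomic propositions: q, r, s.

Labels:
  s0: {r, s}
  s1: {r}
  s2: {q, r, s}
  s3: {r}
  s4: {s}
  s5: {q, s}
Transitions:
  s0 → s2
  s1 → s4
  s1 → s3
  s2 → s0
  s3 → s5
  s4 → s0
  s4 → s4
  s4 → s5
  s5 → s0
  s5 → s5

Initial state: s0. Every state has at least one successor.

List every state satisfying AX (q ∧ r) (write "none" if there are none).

States satisfying q ∧ r: {s2}.
States satisfying AX (q ∧ r): {s0}.

{s0}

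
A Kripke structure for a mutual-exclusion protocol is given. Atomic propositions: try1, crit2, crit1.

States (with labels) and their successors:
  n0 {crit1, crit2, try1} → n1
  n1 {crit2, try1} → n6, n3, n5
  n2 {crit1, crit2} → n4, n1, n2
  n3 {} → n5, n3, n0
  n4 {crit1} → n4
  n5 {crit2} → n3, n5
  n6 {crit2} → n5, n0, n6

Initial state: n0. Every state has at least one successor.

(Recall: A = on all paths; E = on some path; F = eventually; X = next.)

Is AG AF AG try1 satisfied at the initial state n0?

States satisfying AF AG try1: ∅.
States satisfying AG AF AG try1: ∅.
n0 is reachable from n0 and violates AF AG try1, so AG fails at n0.
n0 ∉ Sat(AG AF AG try1).

No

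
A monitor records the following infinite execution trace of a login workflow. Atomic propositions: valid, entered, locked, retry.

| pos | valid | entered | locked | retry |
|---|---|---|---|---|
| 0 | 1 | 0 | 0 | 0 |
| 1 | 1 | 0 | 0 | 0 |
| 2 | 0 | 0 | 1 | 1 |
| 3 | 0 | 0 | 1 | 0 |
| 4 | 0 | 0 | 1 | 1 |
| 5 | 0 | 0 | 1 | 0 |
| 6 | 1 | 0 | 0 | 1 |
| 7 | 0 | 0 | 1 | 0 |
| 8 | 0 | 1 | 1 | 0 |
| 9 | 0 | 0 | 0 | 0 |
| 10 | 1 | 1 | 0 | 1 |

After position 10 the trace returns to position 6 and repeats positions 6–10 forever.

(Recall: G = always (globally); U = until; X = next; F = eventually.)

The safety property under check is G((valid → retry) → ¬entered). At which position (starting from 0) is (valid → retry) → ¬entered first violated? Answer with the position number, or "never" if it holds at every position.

Check (valid → retry) → ¬entered at each position in order: 0 ✓, 1 ✓, 2 ✓, 3 ✓, 4 ✓, 5 ✓, 6 ✓, 7 ✓.
At position 8 the labels are {entered, locked}, so (valid → retry) → ¬entered is false there. This is the first violation.

8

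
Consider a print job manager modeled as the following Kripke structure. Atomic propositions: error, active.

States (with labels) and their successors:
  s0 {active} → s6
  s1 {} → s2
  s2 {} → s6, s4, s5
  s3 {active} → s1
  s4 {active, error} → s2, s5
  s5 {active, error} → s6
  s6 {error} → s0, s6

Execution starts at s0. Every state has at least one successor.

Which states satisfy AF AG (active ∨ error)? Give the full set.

{s0, s5, s6}

States satisfying AG (active ∨ error): {s0, s5, s6}.
States satisfying AF AG (active ∨ error): {s0, s5, s6}.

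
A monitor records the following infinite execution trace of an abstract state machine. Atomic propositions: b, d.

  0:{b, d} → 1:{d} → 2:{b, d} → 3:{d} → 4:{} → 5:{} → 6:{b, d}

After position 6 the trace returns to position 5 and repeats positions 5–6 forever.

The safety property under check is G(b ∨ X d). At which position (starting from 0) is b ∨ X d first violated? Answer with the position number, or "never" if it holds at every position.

3

Check b ∨ X d at each position in order: 0 ✓, 1 ✓, 2 ✓.
At position 3 the labels are {d} and the next position 4 has {}, so b ∨ X d is false there. This is the first violation.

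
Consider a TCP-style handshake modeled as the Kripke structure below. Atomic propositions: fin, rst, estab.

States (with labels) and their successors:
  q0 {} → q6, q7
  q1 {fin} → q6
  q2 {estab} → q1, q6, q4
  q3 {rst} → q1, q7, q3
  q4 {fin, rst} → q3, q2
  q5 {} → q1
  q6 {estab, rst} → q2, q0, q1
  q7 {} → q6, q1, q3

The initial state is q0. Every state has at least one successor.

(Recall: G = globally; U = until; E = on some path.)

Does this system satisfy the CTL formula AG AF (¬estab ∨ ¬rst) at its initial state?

States satisfying AF (¬estab ∨ ¬rst): {q0, q1, q2, q3, q4, q5, q6, q7}.
States satisfying AG AF (¬estab ∨ ¬rst): {q0, q1, q2, q3, q4, q5, q6, q7}.
Every state reachable from q0 satisfies AF (¬estab ∨ ¬rst).
q0 ∈ Sat(AG AF (¬estab ∨ ¬rst)).

Satisfied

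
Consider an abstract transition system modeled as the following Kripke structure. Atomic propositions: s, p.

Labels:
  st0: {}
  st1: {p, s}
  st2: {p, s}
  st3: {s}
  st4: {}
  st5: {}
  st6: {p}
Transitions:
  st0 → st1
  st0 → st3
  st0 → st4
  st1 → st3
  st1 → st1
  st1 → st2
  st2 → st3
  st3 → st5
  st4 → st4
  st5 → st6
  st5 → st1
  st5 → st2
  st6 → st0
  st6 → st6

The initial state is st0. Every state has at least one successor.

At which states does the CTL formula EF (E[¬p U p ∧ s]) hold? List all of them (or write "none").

States satisfying E[¬p U p ∧ s]: {st0, st1, st2, st3, st5}.
States satisfying EF (E[¬p U p ∧ s]): {st0, st1, st2, st3, st5, st6}.

{st0, st1, st2, st3, st5, st6}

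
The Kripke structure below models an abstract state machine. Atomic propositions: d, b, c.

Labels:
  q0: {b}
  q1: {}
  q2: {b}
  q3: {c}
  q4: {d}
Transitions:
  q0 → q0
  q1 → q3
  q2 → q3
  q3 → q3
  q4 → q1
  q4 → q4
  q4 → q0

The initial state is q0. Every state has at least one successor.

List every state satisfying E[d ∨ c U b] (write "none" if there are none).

States satisfying d ∨ c: {q3, q4}.
States satisfying b: {q0, q2}.
States satisfying E[d ∨ c U b]: {q0, q2, q4}.

{q0, q2, q4}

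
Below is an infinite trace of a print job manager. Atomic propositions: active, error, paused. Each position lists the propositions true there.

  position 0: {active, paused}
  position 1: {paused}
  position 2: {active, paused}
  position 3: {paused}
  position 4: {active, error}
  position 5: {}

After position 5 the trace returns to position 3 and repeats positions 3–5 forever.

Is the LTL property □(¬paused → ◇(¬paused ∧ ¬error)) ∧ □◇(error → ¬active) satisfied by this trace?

Holds

¬paused → ◇(¬paused ∧ ¬error) holds at every position 0..5, and those are all positions ever visited, so □(¬paused → ◇(¬paused ∧ ¬error)) holds.
Positions where ¬paused holds: 4, 5.
Check ◇(¬paused ∧ ¬error) at each: 4→ok, 5→ok.
◇(error → ¬active) holds at every position 0..5, and those are all positions ever visited, so □◇(error → ¬active) holds.
At position 0: □(¬paused → ◇(¬paused ∧ ¬error)) is true; □◇(error → ¬active) is true; so □(¬paused → ◇(¬paused ∧ ¬error)) ∧ □◇(error → ¬active) is true.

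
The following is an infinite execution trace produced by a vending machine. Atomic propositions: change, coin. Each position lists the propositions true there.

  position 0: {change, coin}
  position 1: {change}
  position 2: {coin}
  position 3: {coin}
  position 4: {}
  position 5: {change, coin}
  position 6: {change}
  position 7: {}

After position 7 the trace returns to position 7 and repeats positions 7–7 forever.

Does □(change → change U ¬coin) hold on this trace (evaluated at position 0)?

change → change U ¬coin holds at every position 0..7, and those are all positions ever visited, so □(change → change U ¬coin) holds.
Positions where change holds: 0, 1, 5, 6.
Check change U ¬coin at each: 0→ok, 1→ok, 5→ok, 6→ok.

Yes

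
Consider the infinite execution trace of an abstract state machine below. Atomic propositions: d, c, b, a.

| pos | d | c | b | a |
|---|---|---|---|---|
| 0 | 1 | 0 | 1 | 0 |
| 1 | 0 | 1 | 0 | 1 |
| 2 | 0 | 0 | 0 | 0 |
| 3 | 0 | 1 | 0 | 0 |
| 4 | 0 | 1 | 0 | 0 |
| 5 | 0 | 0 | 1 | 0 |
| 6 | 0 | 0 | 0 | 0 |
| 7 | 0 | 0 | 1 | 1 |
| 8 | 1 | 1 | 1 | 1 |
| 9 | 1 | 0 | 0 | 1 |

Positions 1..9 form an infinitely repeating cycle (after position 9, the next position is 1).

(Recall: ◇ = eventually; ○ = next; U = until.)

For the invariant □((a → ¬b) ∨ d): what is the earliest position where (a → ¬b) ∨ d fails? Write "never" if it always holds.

Check (a → ¬b) ∨ d at each position in order: 0 ✓, 1 ✓, 2 ✓, 3 ✓, 4 ✓, 5 ✓, 6 ✓.
At position 7 the labels are {a, b}, so (a → ¬b) ∨ d is false there. This is the first violation.

7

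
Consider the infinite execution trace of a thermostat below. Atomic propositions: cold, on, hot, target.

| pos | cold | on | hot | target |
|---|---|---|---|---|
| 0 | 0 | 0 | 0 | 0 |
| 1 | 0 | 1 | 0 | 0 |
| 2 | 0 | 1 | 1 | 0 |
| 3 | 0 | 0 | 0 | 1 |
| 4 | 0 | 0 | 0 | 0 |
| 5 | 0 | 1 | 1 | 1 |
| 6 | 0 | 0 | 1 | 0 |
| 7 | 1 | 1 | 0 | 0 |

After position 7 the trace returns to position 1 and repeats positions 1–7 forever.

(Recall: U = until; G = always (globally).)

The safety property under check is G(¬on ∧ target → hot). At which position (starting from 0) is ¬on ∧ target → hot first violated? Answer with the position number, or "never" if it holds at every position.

3

Check ¬on ∧ target → hot at each position in order: 0 ✓, 1 ✓, 2 ✓.
At position 3 the labels are {target}, so ¬on ∧ target → hot is false there. This is the first violation.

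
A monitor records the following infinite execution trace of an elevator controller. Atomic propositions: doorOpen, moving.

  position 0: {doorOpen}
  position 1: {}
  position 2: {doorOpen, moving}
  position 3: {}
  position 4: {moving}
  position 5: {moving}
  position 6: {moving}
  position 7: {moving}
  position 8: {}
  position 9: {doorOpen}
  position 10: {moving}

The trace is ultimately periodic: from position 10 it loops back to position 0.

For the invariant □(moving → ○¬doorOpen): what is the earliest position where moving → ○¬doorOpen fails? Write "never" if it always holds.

10

Check moving → ○¬doorOpen at each position in order: 0 ✓, 1 ✓, 2 ✓, 3 ✓, 4 ✓, 5 ✓, 6 ✓, 7 ✓, 8 ✓, 9 ✓.
At position 10 the labels are {moving} and the next position 0 has {doorOpen}, so moving → ○¬doorOpen is false there. This is the first violation.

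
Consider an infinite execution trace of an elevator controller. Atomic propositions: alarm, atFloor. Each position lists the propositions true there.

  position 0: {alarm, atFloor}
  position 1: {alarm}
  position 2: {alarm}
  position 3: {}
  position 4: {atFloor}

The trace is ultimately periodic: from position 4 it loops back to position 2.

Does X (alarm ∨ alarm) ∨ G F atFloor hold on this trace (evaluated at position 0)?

The position after 0 is 1; alarm ∨ alarm is true there.
F atFloor holds at every position 0..4, and those are all positions ever visited, so G F atFloor holds.
At position 0: X (alarm ∨ alarm) is true; G F atFloor is true; so X (alarm ∨ alarm) ∨ G F atFloor is true.

Holds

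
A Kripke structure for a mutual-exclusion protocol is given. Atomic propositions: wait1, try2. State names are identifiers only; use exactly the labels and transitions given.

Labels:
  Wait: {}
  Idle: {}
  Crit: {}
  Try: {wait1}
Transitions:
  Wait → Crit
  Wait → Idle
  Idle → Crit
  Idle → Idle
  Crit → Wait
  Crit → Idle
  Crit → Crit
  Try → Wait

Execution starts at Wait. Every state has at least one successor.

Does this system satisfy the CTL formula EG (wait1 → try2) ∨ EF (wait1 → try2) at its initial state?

Yes

States satisfying wait1 → try2: {Wait, Idle, Crit}.
States satisfying EG (wait1 → try2): {Wait, Idle, Crit}.
States satisfying EF (wait1 → try2): {Wait, Idle, Crit, Try}.
States satisfying EG (wait1 → try2) ∨ EF (wait1 → try2): {Wait, Idle, Crit, Try}.
Wait ∈ Sat(EG (wait1 → try2) ∨ EF (wait1 → try2)).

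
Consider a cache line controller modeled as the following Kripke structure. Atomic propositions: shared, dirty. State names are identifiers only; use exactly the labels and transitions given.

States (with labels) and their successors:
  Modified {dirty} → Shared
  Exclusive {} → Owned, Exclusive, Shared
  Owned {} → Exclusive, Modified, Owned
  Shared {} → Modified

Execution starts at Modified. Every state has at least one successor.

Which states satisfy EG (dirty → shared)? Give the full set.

States satisfying dirty → shared: {Exclusive, Owned, Shared}.
States satisfying EG (dirty → shared): {Exclusive, Owned}.

{Exclusive, Owned}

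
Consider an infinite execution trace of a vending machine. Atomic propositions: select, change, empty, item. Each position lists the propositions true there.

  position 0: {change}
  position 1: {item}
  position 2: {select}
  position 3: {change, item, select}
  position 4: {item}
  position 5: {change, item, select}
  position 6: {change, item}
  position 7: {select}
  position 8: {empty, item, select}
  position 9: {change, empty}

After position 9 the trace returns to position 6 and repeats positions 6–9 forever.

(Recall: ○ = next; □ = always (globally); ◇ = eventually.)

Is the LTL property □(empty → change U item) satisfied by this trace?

empty → change U item holds at every position 0..9, and those are all positions ever visited, so □(empty → change U item) holds.
Positions where empty holds: 8, 9.
Check change U item at each: 8→ok, 9→ok.

Satisfied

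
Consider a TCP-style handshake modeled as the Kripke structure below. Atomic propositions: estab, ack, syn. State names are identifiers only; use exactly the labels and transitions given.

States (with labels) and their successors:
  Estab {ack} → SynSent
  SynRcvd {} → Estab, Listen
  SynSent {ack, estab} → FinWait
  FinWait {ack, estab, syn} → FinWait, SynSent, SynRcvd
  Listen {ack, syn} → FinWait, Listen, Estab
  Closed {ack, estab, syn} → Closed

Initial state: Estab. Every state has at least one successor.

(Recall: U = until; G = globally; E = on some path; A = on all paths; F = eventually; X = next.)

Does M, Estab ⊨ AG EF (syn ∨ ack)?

States satisfying EF (syn ∨ ack): {Estab, SynRcvd, SynSent, FinWait, Listen, Closed}.
States satisfying AG EF (syn ∨ ack): {Estab, SynRcvd, SynSent, FinWait, Listen, Closed}.
Every state reachable from Estab satisfies EF (syn ∨ ack).
Estab ∈ Sat(AG EF (syn ∨ ack)).

Satisfied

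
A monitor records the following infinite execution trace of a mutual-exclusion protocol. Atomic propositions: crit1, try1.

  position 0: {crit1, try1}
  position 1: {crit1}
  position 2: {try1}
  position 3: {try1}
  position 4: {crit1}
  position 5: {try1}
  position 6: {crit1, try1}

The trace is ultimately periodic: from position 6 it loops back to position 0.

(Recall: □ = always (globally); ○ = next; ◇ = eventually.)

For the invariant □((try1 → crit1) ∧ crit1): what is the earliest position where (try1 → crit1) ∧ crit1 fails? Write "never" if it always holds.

Check (try1 → crit1) ∧ crit1 at each position in order: 0 ✓, 1 ✓.
At position 2 the labels are {try1}, so (try1 → crit1) ∧ crit1 is false there. This is the first violation.

2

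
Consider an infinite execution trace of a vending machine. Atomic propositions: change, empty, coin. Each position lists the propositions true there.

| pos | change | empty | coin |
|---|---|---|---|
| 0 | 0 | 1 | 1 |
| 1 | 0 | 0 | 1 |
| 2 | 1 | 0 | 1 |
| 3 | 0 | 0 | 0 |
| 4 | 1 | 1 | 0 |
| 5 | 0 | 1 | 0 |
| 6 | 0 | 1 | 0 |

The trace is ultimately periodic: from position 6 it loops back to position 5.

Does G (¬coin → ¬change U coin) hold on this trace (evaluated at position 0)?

¬coin → ¬change U coin must hold at every position from 0 onward. It fails at position 3, so G (¬coin → ¬change U coin) is false.
Positions where ¬coin holds: 3, 4, 5, 6.
Check ¬change U coin at each: 3→fails, 4→fails, 5→fails, 6→fails.

No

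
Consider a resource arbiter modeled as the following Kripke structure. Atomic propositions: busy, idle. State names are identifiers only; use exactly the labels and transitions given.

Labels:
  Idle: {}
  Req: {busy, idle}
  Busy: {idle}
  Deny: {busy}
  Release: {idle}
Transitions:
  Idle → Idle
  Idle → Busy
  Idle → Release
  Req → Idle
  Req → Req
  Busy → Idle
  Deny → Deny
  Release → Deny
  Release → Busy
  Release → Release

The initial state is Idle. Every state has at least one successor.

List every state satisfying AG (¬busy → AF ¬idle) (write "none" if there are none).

{Deny}

States satisfying ¬busy → AF ¬idle: {Idle, Req, Busy, Deny}.
States satisfying AG (¬busy → AF ¬idle): {Deny}.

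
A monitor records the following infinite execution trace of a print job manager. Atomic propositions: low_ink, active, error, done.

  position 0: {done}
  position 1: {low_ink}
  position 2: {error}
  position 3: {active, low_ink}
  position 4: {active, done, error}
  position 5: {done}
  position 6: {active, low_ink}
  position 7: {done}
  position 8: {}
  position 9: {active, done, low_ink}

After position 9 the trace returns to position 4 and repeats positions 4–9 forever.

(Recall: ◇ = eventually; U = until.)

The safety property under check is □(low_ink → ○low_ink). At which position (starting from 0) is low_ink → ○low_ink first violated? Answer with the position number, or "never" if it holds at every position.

Check low_ink → ○low_ink at each position in order: 0 ✓.
At position 1 the labels are {low_ink} and the next position 2 has {error}, so low_ink → ○low_ink is false there. This is the first violation.

1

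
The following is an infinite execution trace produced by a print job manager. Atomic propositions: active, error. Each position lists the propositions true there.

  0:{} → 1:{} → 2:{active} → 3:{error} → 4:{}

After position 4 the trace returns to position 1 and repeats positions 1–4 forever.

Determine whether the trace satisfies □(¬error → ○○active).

¬error → ○○active must hold at every position from 0 onward. It fails at position 1, so □(¬error → ○○active) is false.
Positions where ¬error holds: 0, 1, 2, 4.
Check ○○active at each: 0→ok, 1→fails, 2→fails, 4→ok.

No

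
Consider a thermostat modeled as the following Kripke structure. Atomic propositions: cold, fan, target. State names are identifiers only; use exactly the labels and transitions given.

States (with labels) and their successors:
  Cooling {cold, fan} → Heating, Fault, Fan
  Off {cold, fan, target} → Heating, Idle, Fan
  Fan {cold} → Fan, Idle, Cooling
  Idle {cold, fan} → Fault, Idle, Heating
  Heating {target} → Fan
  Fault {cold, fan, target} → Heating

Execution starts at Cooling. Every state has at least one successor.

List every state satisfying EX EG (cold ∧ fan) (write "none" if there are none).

{Off, Fan, Idle}

States satisfying EG (cold ∧ fan): {Off, Idle}.
States satisfying EX EG (cold ∧ fan): {Off, Fan, Idle}.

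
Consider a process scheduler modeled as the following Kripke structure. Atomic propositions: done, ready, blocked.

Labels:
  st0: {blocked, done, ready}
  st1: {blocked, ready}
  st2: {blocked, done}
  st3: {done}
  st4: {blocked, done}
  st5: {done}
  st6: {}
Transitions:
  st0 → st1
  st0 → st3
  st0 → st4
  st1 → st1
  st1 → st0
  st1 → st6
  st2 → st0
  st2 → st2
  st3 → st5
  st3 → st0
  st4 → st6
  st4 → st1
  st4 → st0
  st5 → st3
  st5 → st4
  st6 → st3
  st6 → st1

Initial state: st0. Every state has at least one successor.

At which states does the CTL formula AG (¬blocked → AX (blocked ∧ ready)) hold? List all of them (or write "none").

States satisfying ¬blocked → AX (blocked ∧ ready): {st0, st1, st2, st4}.
States satisfying AG (¬blocked → AX (blocked ∧ ready)): ∅.

none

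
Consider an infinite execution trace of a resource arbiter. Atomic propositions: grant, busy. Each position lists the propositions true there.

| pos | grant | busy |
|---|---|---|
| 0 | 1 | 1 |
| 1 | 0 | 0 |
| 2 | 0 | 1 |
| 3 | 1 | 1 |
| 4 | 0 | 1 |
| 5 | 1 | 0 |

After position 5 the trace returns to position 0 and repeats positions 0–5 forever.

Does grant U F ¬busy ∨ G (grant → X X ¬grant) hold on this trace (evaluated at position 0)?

Holds

Walking from position 0: F ¬busy first holds at position 0, and grant holds at every earlier position along the way, so grant U F ¬busy holds.
grant → X X ¬grant must hold at every position from 0 onward. It fails at position 3, so G (grant → X X ¬grant) is false.
Positions where grant holds: 0, 3, 5.
Check X X ¬grant at each: 0→ok, 3→fails, 5→ok.
At position 0: grant U F ¬busy is true; G (grant → X X ¬grant) is false; so grant U F ¬busy ∨ G (grant → X X ¬grant) is true.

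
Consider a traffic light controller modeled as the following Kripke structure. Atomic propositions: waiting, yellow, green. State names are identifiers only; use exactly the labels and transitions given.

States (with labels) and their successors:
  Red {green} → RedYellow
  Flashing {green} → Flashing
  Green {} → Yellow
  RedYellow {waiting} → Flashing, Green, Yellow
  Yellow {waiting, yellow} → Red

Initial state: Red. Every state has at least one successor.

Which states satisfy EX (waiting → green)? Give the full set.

{Flashing, RedYellow, Yellow}

States satisfying waiting → green: {Red, Flashing, Green}.
States satisfying EX (waiting → green): {Flashing, RedYellow, Yellow}.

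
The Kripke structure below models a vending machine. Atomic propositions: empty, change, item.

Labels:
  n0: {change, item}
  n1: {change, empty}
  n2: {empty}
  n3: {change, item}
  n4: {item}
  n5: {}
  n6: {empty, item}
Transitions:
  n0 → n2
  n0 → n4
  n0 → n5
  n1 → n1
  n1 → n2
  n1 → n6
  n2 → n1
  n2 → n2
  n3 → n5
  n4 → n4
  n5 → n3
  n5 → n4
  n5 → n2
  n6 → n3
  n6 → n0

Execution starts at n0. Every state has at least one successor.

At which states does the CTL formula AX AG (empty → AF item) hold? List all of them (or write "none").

States satisfying AG (empty → AF item): {n4}.
States satisfying AX AG (empty → AF item): {n4}.

{n4}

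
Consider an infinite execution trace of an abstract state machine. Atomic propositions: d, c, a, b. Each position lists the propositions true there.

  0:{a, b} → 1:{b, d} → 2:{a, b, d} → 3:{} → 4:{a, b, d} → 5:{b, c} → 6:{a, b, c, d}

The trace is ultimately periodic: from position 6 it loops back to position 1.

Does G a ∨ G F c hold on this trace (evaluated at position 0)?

Satisfied

a must hold at every position from 0 onward. It fails at position 1, so G a is false.
F c holds at every position 0..6, and those are all positions ever visited, so G F c holds.
At position 0: G a is false; G F c is true; so G a ∨ G F c is true.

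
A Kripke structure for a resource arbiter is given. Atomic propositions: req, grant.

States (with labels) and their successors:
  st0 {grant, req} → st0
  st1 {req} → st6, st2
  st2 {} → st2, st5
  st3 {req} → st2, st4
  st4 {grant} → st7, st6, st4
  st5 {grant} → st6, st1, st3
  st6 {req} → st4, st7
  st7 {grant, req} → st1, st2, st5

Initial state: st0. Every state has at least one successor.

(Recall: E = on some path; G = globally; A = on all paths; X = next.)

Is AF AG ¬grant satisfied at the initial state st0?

No

States satisfying AG ¬grant: ∅.
States satisfying AF AG ¬grant: ∅.
There is a path from st0 along which AG ¬grant never holds.
st0 ∉ Sat(AF AG ¬grant).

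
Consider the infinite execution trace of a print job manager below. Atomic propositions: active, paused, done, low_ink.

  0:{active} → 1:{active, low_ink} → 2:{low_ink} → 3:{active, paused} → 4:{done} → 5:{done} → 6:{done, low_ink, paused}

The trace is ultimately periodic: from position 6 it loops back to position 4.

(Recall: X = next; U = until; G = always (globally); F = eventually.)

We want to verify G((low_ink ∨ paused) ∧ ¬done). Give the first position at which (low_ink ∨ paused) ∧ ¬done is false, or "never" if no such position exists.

0

At position 0 the labels are {active}, so (low_ink ∨ paused) ∧ ¬done is false there. This is the first violation.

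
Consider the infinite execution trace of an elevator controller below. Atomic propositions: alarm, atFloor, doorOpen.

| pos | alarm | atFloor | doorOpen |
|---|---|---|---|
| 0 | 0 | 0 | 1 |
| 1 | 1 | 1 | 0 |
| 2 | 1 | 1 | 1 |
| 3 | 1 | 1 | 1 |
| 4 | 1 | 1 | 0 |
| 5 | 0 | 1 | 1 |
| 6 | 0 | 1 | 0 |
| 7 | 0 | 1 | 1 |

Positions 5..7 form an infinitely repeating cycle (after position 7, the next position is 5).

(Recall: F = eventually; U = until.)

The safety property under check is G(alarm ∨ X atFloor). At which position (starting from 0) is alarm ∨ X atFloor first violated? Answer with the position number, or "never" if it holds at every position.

alarm ∨ X atFloor holds at every position 0..7, and those are all the positions the trace ever visits, so the invariant G(alarm ∨ X atFloor) is never violated.

never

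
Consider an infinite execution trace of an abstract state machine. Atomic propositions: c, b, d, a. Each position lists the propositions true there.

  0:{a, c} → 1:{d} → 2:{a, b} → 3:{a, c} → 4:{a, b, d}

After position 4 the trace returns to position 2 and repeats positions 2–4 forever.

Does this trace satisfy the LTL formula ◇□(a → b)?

No

□(a → b) is false at every position 0..4, so it never becomes true and ◇□(a → b) fails.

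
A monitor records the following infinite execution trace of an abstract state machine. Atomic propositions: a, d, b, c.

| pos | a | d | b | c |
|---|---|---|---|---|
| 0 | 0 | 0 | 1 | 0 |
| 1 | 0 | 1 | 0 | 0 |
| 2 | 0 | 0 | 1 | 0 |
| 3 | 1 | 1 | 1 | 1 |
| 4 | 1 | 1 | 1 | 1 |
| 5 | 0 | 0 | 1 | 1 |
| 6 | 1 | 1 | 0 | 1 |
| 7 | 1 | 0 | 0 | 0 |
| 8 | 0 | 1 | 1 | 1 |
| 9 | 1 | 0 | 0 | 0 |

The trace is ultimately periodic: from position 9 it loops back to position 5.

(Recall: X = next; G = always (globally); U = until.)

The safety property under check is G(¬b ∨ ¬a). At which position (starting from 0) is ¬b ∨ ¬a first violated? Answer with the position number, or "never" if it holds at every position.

Check ¬b ∨ ¬a at each position in order: 0 ✓, 1 ✓, 2 ✓.
At position 3 the labels are {a, b, c, d}, so ¬b ∨ ¬a is false there. This is the first violation.

3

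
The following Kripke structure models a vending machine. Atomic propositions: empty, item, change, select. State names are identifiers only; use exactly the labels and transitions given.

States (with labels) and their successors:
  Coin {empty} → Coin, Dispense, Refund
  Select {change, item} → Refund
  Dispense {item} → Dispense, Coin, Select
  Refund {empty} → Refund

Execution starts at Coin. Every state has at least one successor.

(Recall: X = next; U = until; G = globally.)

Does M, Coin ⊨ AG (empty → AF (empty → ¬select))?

Holds

States satisfying empty → AF (empty → ¬select): {Coin, Select, Dispense, Refund}.
States satisfying AG (empty → AF (empty → ¬select)): {Coin, Select, Dispense, Refund}.
Every state reachable from Coin satisfies empty → AF (empty → ¬select).
Coin ∈ Sat(AG (empty → AF (empty → ¬select))).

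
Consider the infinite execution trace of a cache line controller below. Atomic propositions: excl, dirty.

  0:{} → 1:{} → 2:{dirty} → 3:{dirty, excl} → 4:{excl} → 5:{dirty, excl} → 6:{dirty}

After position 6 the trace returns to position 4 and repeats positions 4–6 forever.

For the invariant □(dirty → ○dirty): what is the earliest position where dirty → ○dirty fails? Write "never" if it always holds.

3

Check dirty → ○dirty at each position in order: 0 ✓, 1 ✓, 2 ✓.
At position 3 the labels are {dirty, excl} and the next position 4 has {excl}, so dirty → ○dirty is false there. This is the first violation.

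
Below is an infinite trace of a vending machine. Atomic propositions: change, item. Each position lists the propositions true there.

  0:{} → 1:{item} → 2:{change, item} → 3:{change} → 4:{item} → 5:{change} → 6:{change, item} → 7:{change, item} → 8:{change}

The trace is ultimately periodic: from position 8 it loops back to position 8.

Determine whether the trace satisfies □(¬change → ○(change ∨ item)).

Satisfied

¬change → ○(change ∨ item) holds at every position 0..8, and those are all positions ever visited, so □(¬change → ○(change ∨ item)) holds.
Positions where ¬change holds: 0, 1, 4.
Check ○(change ∨ item) at each: 0→ok, 1→ok, 4→ok.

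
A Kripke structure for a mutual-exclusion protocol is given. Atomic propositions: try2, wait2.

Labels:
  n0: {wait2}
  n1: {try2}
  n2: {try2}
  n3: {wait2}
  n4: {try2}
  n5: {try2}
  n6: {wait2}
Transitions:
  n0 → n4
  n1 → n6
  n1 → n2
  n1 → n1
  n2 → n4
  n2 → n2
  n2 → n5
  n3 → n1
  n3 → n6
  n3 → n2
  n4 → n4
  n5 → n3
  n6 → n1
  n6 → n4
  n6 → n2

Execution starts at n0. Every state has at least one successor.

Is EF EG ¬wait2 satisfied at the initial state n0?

States satisfying EG ¬wait2: {n1, n2, n4}.
States satisfying EF EG ¬wait2: {n0, n1, n2, n3, n4, n5, n6}.
Some path from n0 reaches a state where EG ¬wait2 holds.
n0 ∈ Sat(EF EG ¬wait2).

Yes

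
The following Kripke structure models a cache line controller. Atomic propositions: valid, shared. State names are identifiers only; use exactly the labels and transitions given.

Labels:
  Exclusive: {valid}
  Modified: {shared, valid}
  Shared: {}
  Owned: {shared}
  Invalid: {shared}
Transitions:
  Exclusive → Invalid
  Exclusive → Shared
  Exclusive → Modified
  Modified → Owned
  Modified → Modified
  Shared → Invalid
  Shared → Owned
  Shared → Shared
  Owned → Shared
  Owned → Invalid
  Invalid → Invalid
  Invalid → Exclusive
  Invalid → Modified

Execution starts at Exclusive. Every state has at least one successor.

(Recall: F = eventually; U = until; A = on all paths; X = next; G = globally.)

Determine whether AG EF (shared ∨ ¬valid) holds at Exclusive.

Satisfied

States satisfying EF (shared ∨ ¬valid): {Exclusive, Modified, Shared, Owned, Invalid}.
States satisfying AG EF (shared ∨ ¬valid): {Exclusive, Modified, Shared, Owned, Invalid}.
Every state reachable from Exclusive satisfies EF (shared ∨ ¬valid).
Exclusive ∈ Sat(AG EF (shared ∨ ¬valid)).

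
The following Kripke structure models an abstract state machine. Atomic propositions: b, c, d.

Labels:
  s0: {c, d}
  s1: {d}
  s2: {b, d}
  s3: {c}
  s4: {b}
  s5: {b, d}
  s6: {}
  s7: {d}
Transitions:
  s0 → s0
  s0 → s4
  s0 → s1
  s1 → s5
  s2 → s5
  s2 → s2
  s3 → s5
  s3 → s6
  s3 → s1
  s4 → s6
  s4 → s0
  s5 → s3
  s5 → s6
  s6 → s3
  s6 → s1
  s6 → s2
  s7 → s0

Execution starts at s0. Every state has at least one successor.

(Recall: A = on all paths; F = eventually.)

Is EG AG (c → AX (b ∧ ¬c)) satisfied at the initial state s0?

States satisfying AG (c → AX (b ∧ ¬c)): ∅.
States satisfying EG AG (c → AX (b ∧ ¬c)): ∅.
No suitable path/successor from s0 witnesses the formula.
s0 ∉ Sat(EG AG (c → AX (b ∧ ¬c))).

Does not hold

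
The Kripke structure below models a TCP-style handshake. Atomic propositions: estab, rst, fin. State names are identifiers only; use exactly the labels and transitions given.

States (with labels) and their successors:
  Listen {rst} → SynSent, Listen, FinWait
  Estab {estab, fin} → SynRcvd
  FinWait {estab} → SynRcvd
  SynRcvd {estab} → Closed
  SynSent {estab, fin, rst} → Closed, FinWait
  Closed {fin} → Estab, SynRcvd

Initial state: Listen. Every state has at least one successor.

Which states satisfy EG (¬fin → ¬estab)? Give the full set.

{Listen}

States satisfying ¬fin → ¬estab: {Listen, Estab, SynSent, Closed}.
States satisfying EG (¬fin → ¬estab): {Listen}.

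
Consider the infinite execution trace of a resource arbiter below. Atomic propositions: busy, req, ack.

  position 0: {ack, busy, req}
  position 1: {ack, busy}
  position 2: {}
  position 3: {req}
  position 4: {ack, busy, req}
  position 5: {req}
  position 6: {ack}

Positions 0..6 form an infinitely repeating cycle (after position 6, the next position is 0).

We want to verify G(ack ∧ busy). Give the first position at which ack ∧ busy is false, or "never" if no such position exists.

2

Check ack ∧ busy at each position in order: 0 ✓, 1 ✓.
At position 2 the labels are {}, so ack ∧ busy is false there. This is the first violation.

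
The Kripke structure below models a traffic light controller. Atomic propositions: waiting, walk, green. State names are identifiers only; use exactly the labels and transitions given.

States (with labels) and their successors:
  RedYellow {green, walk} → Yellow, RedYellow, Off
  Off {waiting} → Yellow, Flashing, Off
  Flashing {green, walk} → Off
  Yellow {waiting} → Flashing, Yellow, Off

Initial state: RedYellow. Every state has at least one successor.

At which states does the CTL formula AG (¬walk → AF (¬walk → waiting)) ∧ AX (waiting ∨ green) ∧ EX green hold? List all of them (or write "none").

{RedYellow, Off, Yellow}

States satisfying ¬walk → AF (¬walk → waiting): {RedYellow, Off, Flashing, Yellow}.
States satisfying AG (¬walk → AF (¬walk → waiting)): {RedYellow, Off, Flashing, Yellow}.
States satisfying waiting ∨ green: {RedYellow, Off, Flashing, Yellow}.
States satisfying AX (waiting ∨ green): {RedYellow, Off, Flashing, Yellow}.
States satisfying green: {RedYellow, Flashing}.
States satisfying EX green: {RedYellow, Off, Yellow}.
States satisfying AG (¬walk → AF (¬walk → waiting)) ∧ AX (waiting ∨ green) ∧ EX green: {RedYellow, Off, Yellow}.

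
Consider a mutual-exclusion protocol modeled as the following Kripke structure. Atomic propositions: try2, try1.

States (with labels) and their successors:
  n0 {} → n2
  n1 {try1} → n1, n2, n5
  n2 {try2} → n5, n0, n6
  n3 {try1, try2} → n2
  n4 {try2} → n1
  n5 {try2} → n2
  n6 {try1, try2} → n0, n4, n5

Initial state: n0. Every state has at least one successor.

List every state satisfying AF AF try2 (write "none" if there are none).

States satisfying AF try2: {n0, n2, n3, n4, n5, n6}.
States satisfying AF AF try2: {n0, n2, n3, n4, n5, n6}.

{n0, n2, n3, n4, n5, n6}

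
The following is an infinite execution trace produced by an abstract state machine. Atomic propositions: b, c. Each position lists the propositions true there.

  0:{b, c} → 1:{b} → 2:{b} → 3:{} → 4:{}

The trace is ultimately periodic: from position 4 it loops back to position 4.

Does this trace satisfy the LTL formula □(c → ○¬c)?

c → ○¬c holds at every position 0..4, and those are all positions ever visited, so □(c → ○¬c) holds.
Positions where c holds: 0.
Check ○¬c at each: 0→ok.

Holds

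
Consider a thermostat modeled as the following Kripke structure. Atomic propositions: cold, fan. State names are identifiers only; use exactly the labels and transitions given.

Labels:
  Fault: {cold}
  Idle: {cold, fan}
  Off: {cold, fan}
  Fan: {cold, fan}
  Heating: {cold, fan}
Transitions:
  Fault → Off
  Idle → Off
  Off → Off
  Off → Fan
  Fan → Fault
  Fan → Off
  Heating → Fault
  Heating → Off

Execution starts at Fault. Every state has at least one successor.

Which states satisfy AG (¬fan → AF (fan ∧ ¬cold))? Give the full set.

none

States satisfying ¬fan → AF (fan ∧ ¬cold): {Idle, Off, Fan, Heating}.
States satisfying AG (¬fan → AF (fan ∧ ¬cold)): ∅.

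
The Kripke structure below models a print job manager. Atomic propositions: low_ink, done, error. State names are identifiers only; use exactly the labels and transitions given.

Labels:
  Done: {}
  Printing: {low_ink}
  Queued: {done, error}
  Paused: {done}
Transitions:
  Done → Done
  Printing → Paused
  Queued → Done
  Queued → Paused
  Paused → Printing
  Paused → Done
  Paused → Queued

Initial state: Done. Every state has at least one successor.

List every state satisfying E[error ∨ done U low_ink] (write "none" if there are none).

{Printing, Queued, Paused}

States satisfying error ∨ done: {Queued, Paused}.
States satisfying low_ink: {Printing}.
States satisfying E[error ∨ done U low_ink]: {Printing, Queued, Paused}.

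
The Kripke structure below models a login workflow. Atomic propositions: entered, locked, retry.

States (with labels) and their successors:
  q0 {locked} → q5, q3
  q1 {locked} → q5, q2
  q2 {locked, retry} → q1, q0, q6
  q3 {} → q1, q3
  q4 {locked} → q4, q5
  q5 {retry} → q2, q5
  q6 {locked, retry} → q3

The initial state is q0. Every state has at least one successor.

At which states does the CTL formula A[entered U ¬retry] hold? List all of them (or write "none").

States satisfying entered: ∅.
States satisfying ¬retry: {q0, q1, q3, q4}.
States satisfying A[entered U ¬retry]: {q0, q1, q3, q4}.

{q0, q1, q3, q4}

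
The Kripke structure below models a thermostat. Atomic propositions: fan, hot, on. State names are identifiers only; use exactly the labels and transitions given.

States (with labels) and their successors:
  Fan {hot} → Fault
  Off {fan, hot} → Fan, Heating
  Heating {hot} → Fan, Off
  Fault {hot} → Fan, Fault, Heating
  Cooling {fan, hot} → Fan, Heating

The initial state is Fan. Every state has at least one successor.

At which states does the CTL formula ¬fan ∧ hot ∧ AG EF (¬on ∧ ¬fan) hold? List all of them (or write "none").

States satisfying ¬fan: {Fan, Heating, Fault}.
States satisfying ¬fan ∧ hot: {Fan, Heating, Fault}.
States satisfying EF (¬on ∧ ¬fan): {Fan, Off, Heating, Fault, Cooling}.
States satisfying AG EF (¬on ∧ ¬fan): {Fan, Off, Heating, Fault, Cooling}.
States satisfying ¬fan ∧ hot ∧ AG EF (¬on ∧ ¬fan): {Fan, Heating, Fault}.

{Fan, Heating, Fault}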